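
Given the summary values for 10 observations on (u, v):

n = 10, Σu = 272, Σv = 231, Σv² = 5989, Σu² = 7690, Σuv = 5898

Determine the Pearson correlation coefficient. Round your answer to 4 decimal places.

r = (nΣuv − ΣuΣv) / √[(nΣu² − (Σu)²)(nΣv² − (Σv)²)]
Numerator: 10×5898 − 272×231 = -3852
Denominator: √[(76900 − 73984)(59890 − 53361)] = √[2916 × 6529] = 4363.3203
r = -3852 / 4363.3203 ≈ -0.8828

-0.8828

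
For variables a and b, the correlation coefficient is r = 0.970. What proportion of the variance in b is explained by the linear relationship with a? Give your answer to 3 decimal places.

r² = (0.970)² = 0.941

0.941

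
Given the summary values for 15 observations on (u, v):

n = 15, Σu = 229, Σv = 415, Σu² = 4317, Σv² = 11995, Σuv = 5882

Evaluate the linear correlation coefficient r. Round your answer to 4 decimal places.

r = (nΣuv − ΣuΣv) / √[(nΣu² − (Σu)²)(nΣv² − (Σv)²)]
Numerator: 15×5882 − 229×415 = -6805
Denominator: √[(64755 − 52441)(179925 − 172225)] = √[12314 × 7700] = 9737.4432
r = -6805 / 9737.4432 ≈ -0.6988

-0.6988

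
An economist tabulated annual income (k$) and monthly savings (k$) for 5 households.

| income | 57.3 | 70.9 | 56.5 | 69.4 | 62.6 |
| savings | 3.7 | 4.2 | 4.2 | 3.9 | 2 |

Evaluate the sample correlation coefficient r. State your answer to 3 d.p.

n = 5, Σx = 316.7, Σy = 18, Σx² = 20237.47, Σy² = 68.18, Σxy = 1142.95
nΣxy − ΣxΣy = 5714.75 − 5700.6 = 14.15
nΣx² − (Σx)² = 101187.35 − 100298.89 = 888.46; nΣy² − (Σy)² = 340.9 − 324 = 16.9
r = 14.15 / √(888.46 × 16.9) = 14.15 / 122.5356 ≈ 0.115

0.115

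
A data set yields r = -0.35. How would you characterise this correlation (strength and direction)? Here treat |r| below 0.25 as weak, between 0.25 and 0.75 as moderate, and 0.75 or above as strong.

r = -0.35 < 0 so the relationship is negative.
|r| = 0.35, which falls in the moderate range.

moderate negative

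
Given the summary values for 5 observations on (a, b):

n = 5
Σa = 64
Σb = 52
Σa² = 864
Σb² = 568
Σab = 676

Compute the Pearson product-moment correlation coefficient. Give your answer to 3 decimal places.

0.298

r = (nΣab − ΣaΣb) / √[(nΣa² − (Σa)²)(nΣb² − (Σb)²)]
Numerator: 5×676 − 64×52 = 52
Denominator: √[(4320 − 4096)(2840 − 2704)] = √[224 × 136] = 174.5394
r = 52 / 174.5394 ≈ 0.298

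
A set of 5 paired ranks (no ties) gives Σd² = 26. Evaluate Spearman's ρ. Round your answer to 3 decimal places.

-0.300

ρ = 1 − 6Σd² / [n(n²−1)] = 1 − 6×26 / (5×24)
  = 1 − 156/120 = 1 − 1.3000 ≈ -0.300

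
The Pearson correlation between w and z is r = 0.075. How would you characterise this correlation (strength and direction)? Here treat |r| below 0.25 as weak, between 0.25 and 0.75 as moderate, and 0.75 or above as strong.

r = 0.075 > 0 so the relationship is positive.
|r| = 0.075, which falls in the weak range.

weak positive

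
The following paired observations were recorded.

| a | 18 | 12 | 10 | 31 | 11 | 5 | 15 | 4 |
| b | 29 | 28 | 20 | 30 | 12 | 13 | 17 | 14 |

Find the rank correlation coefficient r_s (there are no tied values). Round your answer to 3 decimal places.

Rank a: 7, 5, 3, 8, 4, 2, 6, 1
Rank b: 7, 6, 5, 8, 1, 2, 4, 3
d = rank(a) − rank(b): 0, -1, -2, 0, 3, 0, 2, -2; Σd² = 22
ρ = 1 − 6Σd² / [n(n²−1)] = 1 − 6×22 / (8×63) = 1 − 132/504 ≈ 0.738

0.738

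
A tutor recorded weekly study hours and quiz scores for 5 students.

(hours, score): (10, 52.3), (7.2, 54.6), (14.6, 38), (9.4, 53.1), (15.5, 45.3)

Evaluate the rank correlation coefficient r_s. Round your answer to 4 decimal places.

-0.9000

Rank hours: 3, 1, 4, 2, 5
Rank score: 3, 5, 1, 4, 2
d = rank(hours) − rank(score): 0, -4, 3, -2, 3; Σd² = 38
ρ = 1 − 6Σd² / [n(n²−1)] = 1 − 6×38 / (5×24) = 1 − 228/120 ≈ -0.9000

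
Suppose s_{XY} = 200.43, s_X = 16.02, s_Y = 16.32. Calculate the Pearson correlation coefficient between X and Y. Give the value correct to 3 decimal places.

0.767

r = Cov(X,Y) / (s_X · s_Y) = 200.43 / (16.02 × 16.32)
  = 200.43 / 261.4464 ≈ 0.767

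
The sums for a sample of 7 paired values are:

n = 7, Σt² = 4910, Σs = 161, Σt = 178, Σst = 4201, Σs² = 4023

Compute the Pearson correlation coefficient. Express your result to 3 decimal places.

r = (nΣst − ΣsΣt) / √[(nΣs² − (Σs)²)(nΣt² − (Σt)²)]
Numerator: 7×4201 − 161×178 = 749
Denominator: √[(28161 − 25921)(34370 − 31684)] = √[2240 × 2686] = 2452.8840
r = 749 / 2452.8840 ≈ 0.305

0.305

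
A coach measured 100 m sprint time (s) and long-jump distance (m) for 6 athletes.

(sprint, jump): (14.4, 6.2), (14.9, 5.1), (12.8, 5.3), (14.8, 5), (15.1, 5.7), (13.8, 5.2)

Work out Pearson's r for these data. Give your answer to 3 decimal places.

n = 6, Σx = 85.8, Σy = 32.5, Σx² = 1230.7, Σy² = 177.07, Σxy = 464.94
nΣxy − ΣxΣy = 2789.64 − 2788.5 = 1.14
nΣx² − (Σx)² = 7384.2 − 7361.64 = 22.56; nΣy² − (Σy)² = 1062.42 − 1056.25 = 6.17
r = 1.14 / √(22.56 × 6.17) = 1.14 / 11.7981 ≈ 0.097

0.097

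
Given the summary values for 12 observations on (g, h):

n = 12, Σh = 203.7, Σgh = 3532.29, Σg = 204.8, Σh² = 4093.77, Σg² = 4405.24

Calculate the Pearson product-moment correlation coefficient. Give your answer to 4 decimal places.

0.0734

r = (nΣgh − ΣgΣh) / √[(nΣg² − (Σg)²)(nΣh² − (Σh)²)]
Numerator: 12×3532.29 − 204.8×203.7 = 669.72
Denominator: √[(52862.88 − 41943.04)(49125.24 − 41493.69)] = √[10919.84 × 7631.55] = 9128.8173
r = 669.72 / 9128.8173 ≈ 0.0734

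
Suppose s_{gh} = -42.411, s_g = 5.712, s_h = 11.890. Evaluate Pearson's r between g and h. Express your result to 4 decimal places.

-0.6245

r = Cov(g,h) / (s_g · s_h) = -42.411 / (5.712 × 11.890)
  = -42.411 / 67.9157 ≈ -0.6245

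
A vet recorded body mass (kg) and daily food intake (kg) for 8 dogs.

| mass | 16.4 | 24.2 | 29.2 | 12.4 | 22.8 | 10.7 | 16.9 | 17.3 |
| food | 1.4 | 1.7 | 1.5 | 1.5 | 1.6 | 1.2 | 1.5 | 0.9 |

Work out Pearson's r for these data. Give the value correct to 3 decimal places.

0.454

n = 8, Σx = 149.9, Σy = 11.3, Σx² = 3080.23, Σy² = 16.41, Σxy = 216.74
nΣxy − ΣxΣy = 1733.92 − 1693.87 = 40.05
nΣx² − (Σx)² = 24641.84 − 22470.01 = 2171.83; nΣy² − (Σy)² = 131.28 − 127.69 = 3.59
r = 40.05 / √(2171.83 × 3.59) = 40.05 / 88.2999 ≈ 0.454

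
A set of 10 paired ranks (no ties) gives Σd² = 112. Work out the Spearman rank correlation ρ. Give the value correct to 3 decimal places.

0.321

ρ = 1 − 6Σd² / [n(n²−1)] = 1 − 6×112 / (10×99)
  = 1 − 672/990 = 1 − 0.6788 ≈ 0.321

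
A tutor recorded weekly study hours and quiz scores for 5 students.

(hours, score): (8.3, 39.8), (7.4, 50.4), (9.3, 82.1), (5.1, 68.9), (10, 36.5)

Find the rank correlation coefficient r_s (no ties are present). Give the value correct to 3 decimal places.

Rank hours: 3, 2, 4, 1, 5
Rank score: 2, 3, 5, 4, 1
d = rank(hours) − rank(score): 1, -1, -1, -3, 4; Σd² = 28
ρ = 1 − 6Σd² / [n(n²−1)] = 1 − 6×28 / (5×24) = 1 − 168/120 ≈ -0.400

-0.400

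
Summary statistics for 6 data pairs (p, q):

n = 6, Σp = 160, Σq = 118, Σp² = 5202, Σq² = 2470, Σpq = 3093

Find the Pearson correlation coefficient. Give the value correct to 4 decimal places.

r = (nΣpq − ΣpΣq) / √[(nΣp² − (Σp)²)(nΣq² − (Σq)²)]
Numerator: 6×3093 − 160×118 = -322
Denominator: √[(31212 − 25600)(14820 − 13924)] = √[5612 × 896] = 2242.3987
r = -322 / 2242.3987 ≈ -0.1436

-0.1436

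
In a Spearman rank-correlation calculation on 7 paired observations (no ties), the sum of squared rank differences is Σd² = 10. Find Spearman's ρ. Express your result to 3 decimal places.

0.821

ρ = 1 − 6Σd² / [n(n²−1)] = 1 − 6×10 / (7×48)
  = 1 − 60/336 = 1 − 0.1786 ≈ 0.821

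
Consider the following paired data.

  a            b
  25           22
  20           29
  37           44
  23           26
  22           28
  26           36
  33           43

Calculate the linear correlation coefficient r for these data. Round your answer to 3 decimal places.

n = 7, Σa = 186, Σb = 228, Σa² = 5172, Σb² = 7866, Σab = 6327
nΣab − ΣaΣb = 44289 − 42408 = 1881
nΣa² − (Σa)² = 36204 − 34596 = 1608; nΣb² − (Σb)² = 55062 − 51984 = 3078
r = 1881 / √(1608 × 3078) = 1881 / 2224.7301 ≈ 0.845

0.845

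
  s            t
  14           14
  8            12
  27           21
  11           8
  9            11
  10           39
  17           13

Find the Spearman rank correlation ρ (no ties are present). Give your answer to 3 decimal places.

Rank s: 5, 1, 7, 4, 2, 3, 6
Rank t: 5, 3, 6, 1, 2, 7, 4
d = rank(s) − rank(t): 0, -2, 1, 3, 0, -4, 2; Σd² = 34
ρ = 1 − 6Σd² / [n(n²−1)] = 1 − 6×34 / (7×48) = 1 − 204/336 ≈ 0.393

0.393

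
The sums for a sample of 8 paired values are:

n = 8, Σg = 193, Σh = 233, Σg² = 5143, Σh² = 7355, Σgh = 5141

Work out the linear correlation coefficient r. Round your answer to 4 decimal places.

r = (nΣgh − ΣgΣh) / √[(nΣg² − (Σg)²)(nΣh² − (Σh)²)]
Numerator: 8×5141 − 193×233 = -3841
Denominator: √[(41144 − 37249)(58840 − 54289)] = √[3895 × 4551] = 4210.2429
r = -3841 / 4210.2429 ≈ -0.9123

-0.9123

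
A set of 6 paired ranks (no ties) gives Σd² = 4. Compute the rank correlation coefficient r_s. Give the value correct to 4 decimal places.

ρ = 1 − 6Σd² / [n(n²−1)] = 1 − 6×4 / (6×35)
  = 1 − 24/210 = 1 − 0.11429 ≈ 0.8857

0.8857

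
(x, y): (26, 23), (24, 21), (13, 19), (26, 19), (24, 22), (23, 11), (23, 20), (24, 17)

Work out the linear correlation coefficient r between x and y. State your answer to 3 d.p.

0.138

n = 8, Σx = 183, Σy = 152, Σx² = 4307, Σy² = 2986, Σxy = 3492
nΣxy − ΣxΣy = 27936 − 27816 = 120
nΣx² − (Σx)² = 34456 − 33489 = 967; nΣy² − (Σy)² = 23888 − 23104 = 784
r = 120 / √(967 × 784) = 120 / 870.7055 ≈ 0.138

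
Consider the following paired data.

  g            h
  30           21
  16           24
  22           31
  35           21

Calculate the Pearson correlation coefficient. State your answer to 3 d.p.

-0.560

n = 4, Σg = 103, Σh = 97, Σg² = 2865, Σh² = 2419, Σgh = 2431
nΣgh − ΣgΣh = 9724 − 9991 = -267
nΣg² − (Σg)² = 11460 − 10609 = 851; nΣh² − (Σh)² = 9676 − 9409 = 267
r = -267 / √(851 × 267) = -267 / 476.6728 ≈ -0.560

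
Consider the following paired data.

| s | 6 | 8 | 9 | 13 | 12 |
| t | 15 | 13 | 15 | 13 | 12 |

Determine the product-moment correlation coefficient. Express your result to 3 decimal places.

-0.699

n = 5, Σs = 48, Σt = 68, Σs² = 494, Σt² = 932, Σst = 642
nΣst − ΣsΣt = 3210 − 3264 = -54
nΣs² − (Σs)² = 2470 − 2304 = 166; nΣt² − (Σt)² = 4660 − 4624 = 36
r = -54 / √(166 × 36) = -54 / 77.3046 ≈ -0.699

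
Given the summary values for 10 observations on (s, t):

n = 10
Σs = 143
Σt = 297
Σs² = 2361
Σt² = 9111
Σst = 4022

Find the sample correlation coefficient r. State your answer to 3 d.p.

r = (nΣst − ΣsΣt) / √[(nΣs² − (Σs)²)(nΣt² − (Σt)²)]
Numerator: 10×4022 − 143×297 = -2251
Denominator: √[(23610 − 20449)(91110 − 88209)] = √[3161 × 2901] = 3028.2109
r = -2251 / 3028.2109 ≈ -0.743

-0.743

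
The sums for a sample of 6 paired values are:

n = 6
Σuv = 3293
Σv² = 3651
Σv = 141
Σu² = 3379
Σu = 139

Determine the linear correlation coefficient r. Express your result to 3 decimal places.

r = (nΣuv − ΣuΣv) / √[(nΣu² − (Σu)²)(nΣv² − (Σv)²)]
Numerator: 6×3293 − 139×141 = 159
Denominator: √[(20274 − 19321)(21906 − 19881)] = √[953 × 2025] = 1389.1814
r = 159 / 1389.1814 ≈ 0.114

0.114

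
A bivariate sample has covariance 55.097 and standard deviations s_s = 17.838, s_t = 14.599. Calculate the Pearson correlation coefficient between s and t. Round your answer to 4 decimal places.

r = Cov(s,t) / (s_s · s_t) = 55.097 / (17.838 × 14.599)
  = 55.097 / 260.4170 ≈ 0.2116

0.2116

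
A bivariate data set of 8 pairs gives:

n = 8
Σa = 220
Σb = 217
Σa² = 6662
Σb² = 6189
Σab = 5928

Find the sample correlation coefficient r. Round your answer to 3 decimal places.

-0.092

r = (nΣab − ΣaΣb) / √[(nΣa² − (Σa)²)(nΣb² − (Σb)²)]
Numerator: 8×5928 − 220×217 = -316
Denominator: √[(53296 − 48400)(49512 − 47089)] = √[4896 × 2423] = 3444.2718
r = -316 / 3444.2718 ≈ -0.092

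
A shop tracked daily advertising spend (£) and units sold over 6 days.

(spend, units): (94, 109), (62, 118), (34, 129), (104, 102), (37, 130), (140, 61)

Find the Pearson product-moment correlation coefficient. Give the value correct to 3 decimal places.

n = 6, Σx = 471, Σy = 649, Σx² = 45621, Σy² = 73471, Σxy = 45906
nΣxy − ΣxΣy = 275436 − 305679 = -30243
nΣx² − (Σx)² = 273726 − 221841 = 51885; nΣy² − (Σy)² = 440826 − 421201 = 19625
r = -30243 / √(51885 × 19625) = -30243 / 31909.9220 ≈ -0.948

-0.948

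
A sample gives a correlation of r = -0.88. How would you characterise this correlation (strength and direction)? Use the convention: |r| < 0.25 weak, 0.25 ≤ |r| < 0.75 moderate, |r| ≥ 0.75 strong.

r = -0.88 < 0 so the relationship is negative.
|r| = 0.88, which falls in the strong range.

strong negative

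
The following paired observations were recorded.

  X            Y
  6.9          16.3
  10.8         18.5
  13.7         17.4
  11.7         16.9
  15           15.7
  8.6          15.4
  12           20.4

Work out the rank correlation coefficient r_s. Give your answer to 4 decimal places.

Rank X: 1, 3, 6, 4, 7, 2, 5
Rank Y: 3, 6, 5, 4, 2, 1, 7
d = rank(X) − rank(Y): -2, -3, 1, 0, 5, 1, -2; Σd² = 44
ρ = 1 − 6Σd² / [n(n²−1)] = 1 − 6×44 / (7×48) = 1 − 264/336 ≈ 0.2143

0.2143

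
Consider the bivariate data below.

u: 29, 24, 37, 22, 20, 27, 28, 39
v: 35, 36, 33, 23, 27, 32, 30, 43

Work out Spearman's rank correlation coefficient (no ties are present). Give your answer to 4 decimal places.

0.6905

Rank u: 6, 3, 7, 2, 1, 4, 5, 8
Rank v: 6, 7, 5, 1, 2, 4, 3, 8
d = rank(u) − rank(v): 0, -4, 2, 1, -1, 0, 2, 0; Σd² = 26
ρ = 1 − 6Σd² / [n(n²−1)] = 1 − 6×26 / (8×63) = 1 − 156/504 ≈ 0.6905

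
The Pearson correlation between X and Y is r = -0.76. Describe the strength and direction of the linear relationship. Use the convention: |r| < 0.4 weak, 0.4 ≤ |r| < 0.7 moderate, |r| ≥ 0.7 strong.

strong negative

r = -0.76 < 0 so the relationship is negative.
|r| = 0.76, which falls in the strong range.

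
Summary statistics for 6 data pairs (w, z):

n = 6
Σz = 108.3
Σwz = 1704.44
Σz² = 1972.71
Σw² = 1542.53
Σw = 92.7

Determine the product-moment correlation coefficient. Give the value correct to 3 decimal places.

r = (nΣwz − ΣwΣz) / √[(nΣw² − (Σw)²)(nΣz² − (Σz)²)]
Numerator: 6×1704.44 − 92.7×108.3 = 187.23
Denominator: √[(9255.18 − 8593.29)(11836.26 − 11728.89)] = √[661.89 × 107.37] = 266.5842
r = 187.23 / 266.5842 ≈ 0.702

0.702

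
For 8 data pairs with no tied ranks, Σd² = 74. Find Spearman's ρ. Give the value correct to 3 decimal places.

0.119

ρ = 1 − 6Σd² / [n(n²−1)] = 1 − 6×74 / (8×63)
  = 1 − 444/504 = 1 − 0.8810 ≈ 0.119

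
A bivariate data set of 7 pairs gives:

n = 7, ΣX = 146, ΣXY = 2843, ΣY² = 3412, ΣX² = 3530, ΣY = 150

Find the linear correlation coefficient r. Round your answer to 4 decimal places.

r = (nΣXY − ΣXΣY) / √[(nΣX² − (ΣX)²)(nΣY² − (ΣY)²)]
Numerator: 7×2843 − 146×150 = -1999
Denominator: √[(24710 − 21316)(23884 − 22500)] = √[3394 × 1384] = 2167.3246
r = -1999 / 2167.3246 ≈ -0.9223

-0.9223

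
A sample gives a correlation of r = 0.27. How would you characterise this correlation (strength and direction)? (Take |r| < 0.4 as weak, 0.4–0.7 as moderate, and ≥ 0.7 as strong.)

r = 0.27 > 0 so the relationship is positive.
|r| = 0.27, which falls in the weak range.

weak positive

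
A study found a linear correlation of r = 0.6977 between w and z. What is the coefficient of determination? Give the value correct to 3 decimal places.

0.487

r² = (0.6977)² = 0.487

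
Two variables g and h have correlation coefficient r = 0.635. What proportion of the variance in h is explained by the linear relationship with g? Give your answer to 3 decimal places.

r² = (0.635)² = 0.403

0.403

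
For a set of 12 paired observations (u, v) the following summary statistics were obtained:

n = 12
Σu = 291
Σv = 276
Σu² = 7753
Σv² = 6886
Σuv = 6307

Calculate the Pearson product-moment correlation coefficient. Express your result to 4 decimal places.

-0.6307

r = (nΣuv − ΣuΣv) / √[(nΣu² − (Σu)²)(nΣv² − (Σv)²)]
Numerator: 12×6307 − 291×276 = -4632
Denominator: √[(93036 − 84681)(82632 − 76176)] = √[8355 × 6456] = 7344.3774
r = -4632 / 7344.3774 ≈ -0.6307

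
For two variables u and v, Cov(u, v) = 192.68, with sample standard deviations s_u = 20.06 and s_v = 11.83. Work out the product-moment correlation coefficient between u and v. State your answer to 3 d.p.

0.812

r = Cov(u,v) / (s_u · s_v) = 192.68 / (20.06 × 11.83)
  = 192.68 / 237.3098 ≈ 0.812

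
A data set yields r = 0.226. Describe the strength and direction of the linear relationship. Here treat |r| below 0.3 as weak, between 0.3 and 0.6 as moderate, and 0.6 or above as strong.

weak positive

r = 0.226 > 0 so the relationship is positive.
|r| = 0.226, which falls in the weak range.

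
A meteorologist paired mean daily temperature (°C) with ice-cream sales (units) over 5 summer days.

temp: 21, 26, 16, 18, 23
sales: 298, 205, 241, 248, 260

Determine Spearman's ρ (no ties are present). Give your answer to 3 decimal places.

-0.100

Rank temp: 3, 5, 1, 2, 4
Rank sales: 5, 1, 2, 3, 4
d = rank(temp) − rank(sales): -2, 4, -1, -1, 0; Σd² = 22
ρ = 1 − 6Σd² / [n(n²−1)] = 1 − 6×22 / (5×24) = 1 − 132/120 ≈ -0.100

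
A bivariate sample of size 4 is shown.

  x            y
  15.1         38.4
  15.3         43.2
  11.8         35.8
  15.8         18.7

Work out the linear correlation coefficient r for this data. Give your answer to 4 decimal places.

-0.2527

n = 4, Σx = 58, Σy = 136.1, Σx² = 850.98, Σy² = 4972.13, Σxy = 1958.7
nΣxy − ΣxΣy = 7834.8 − 7893.8 = -59
nΣx² − (Σx)² = 3403.92 − 3364 = 39.92; nΣy² − (Σy)² = 19888.52 − 18523.21 = 1365.31
r = -59 / √(39.92 × 1365.31) = -59 / 233.4592 ≈ -0.2527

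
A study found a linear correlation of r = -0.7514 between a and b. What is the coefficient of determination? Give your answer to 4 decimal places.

0.5646

r² = (-0.7514)² = 0.5646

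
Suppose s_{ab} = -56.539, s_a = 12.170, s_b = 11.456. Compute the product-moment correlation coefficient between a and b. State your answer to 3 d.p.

r = Cov(a,b) / (s_a · s_b) = -56.539 / (12.170 × 11.456)
  = -56.539 / 139.4195 ≈ -0.406

-0.406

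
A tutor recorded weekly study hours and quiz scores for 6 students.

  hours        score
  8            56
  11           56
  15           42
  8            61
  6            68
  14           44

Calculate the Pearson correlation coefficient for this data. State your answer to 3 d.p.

n = 6, Σx = 62, Σy = 327, Σx² = 706, Σy² = 18317, Σxy = 3206
nΣxy − ΣxΣy = 19236 − 20274 = -1038
nΣx² − (Σx)² = 4236 − 3844 = 392; nΣy² − (Σy)² = 109902 − 106929 = 2973
r = -1038 / √(392 × 2973) = -1038 / 1079.5443 ≈ -0.962

-0.962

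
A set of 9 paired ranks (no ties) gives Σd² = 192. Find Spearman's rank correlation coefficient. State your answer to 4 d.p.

-0.6000

ρ = 1 − 6Σd² / [n(n²−1)] = 1 − 6×192 / (9×80)
  = 1 − 1152/720 = 1 − 1.60000 ≈ -0.6000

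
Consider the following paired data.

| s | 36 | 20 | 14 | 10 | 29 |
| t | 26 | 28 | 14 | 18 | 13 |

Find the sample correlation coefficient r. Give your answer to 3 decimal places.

n = 5, Σs = 109, Σt = 99, Σs² = 2833, Σt² = 2149, Σst = 2249
nΣst − ΣsΣt = 11245 − 10791 = 454
nΣs² − (Σs)² = 14165 − 11881 = 2284; nΣt² − (Σt)² = 10745 − 9801 = 944
r = 454 / √(2284 × 944) = 454 / 1468.3651 ≈ 0.309

0.309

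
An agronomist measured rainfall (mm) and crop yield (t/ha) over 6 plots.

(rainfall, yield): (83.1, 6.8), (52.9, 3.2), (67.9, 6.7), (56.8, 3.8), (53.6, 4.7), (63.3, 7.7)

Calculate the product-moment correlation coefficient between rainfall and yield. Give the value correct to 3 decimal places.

n = 6, Σx = 377.6, Σy = 32.9, Σx² = 24420.52, Σy² = 197.19, Σxy = 2144.46
nΣxy − ΣxΣy = 12866.76 − 12423.04 = 443.72
nΣx² − (Σx)² = 146523.12 − 142581.76 = 3941.36; nΣy² − (Σy)² = 1183.14 − 1082.41 = 100.73
r = 443.72 / √(3941.36 × 100.73) = 443.72 / 630.0898 ≈ 0.704

0.704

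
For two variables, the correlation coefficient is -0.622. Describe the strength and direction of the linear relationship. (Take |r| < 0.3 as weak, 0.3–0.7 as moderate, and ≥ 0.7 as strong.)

moderate negative

r = -0.622 < 0 so the relationship is negative.
|r| = 0.622, which falls in the moderate range.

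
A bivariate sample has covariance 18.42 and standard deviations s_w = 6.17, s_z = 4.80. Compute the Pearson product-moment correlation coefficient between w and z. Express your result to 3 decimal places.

r = Cov(w,z) / (s_w · s_z) = 18.42 / (6.17 × 4.80)
  = 18.42 / 29.6160 ≈ 0.622

0.622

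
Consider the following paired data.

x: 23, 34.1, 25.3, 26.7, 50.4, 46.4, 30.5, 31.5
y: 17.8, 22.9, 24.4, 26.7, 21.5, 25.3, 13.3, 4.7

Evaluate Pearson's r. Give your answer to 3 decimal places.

0.170

n = 8, Σx = 267.9, Σy = 156.6, Σx² = 9660.41, Σy² = 3450.82, Σxy = 5331.72
nΣxy − ΣxΣy = 42653.76 − 41953.14 = 700.62
nΣx² − (Σx)² = 77283.28 − 71770.41 = 5512.87; nΣy² − (Σy)² = 27606.56 − 24523.56 = 3083
r = 700.62 / √(5512.87 × 3083) = 700.62 / 4122.6421 ≈ 0.170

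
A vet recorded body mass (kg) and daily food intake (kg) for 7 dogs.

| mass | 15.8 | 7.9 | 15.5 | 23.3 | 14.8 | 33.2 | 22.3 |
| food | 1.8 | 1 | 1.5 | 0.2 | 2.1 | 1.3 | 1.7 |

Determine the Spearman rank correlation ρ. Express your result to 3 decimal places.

Rank mass: 4, 1, 3, 6, 2, 7, 5
Rank food: 6, 2, 4, 1, 7, 3, 5
d = rank(mass) − rank(food): -2, -1, -1, 5, -5, 4, 0; Σd² = 72
ρ = 1 − 6Σd² / [n(n²−1)] = 1 − 6×72 / (7×48) = 1 − 432/336 ≈ -0.286

-0.286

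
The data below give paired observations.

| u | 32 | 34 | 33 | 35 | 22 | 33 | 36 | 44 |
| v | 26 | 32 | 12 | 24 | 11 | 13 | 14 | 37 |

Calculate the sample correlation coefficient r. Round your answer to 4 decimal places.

0.6533

n = 8, Σu = 269, Σv = 169, Σu² = 9299, Σv² = 4275, Σuv = 5959
nΣuv − ΣuΣv = 47672 − 45461 = 2211
nΣu² − (Σu)² = 74392 − 72361 = 2031; nΣv² − (Σv)² = 34200 − 28561 = 5639
r = 2211 / √(2031 × 5639) = 2211 / 3384.1999 ≈ 0.6533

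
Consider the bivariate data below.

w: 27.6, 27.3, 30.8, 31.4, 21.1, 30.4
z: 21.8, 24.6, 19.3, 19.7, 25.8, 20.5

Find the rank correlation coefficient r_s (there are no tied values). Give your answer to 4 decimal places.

Rank w: 3, 2, 5, 6, 1, 4
Rank z: 4, 5, 1, 2, 6, 3
d = rank(w) − rank(z): -1, -3, 4, 4, -5, 1; Σd² = 68
ρ = 1 − 6Σd² / [n(n²−1)] = 1 − 6×68 / (6×35) = 1 − 408/210 ≈ -0.9429

-0.9429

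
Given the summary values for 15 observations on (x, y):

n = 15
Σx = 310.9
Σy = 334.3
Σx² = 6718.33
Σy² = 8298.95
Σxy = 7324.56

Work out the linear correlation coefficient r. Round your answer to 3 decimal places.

r = (nΣxy − ΣxΣy) / √[(nΣx² − (Σx)²)(nΣy² − (Σy)²)]
Numerator: 15×7324.56 − 310.9×334.3 = 5934.53
Denominator: √[(100774.95 − 96658.81)(124484.25 − 111756.49)] = √[4116.14 × 12727.76] = 7238.0413
r = 5934.53 / 7238.0413 ≈ 0.820

0.820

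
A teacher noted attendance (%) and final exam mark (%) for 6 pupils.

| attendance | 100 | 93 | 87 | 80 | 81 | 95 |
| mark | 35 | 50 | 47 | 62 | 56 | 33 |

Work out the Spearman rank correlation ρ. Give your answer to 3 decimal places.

-0.886

Rank attendance: 6, 4, 3, 1, 2, 5
Rank mark: 2, 4, 3, 6, 5, 1
d = rank(attendance) − rank(mark): 4, 0, 0, -5, -3, 4; Σd² = 66
ρ = 1 − 6Σd² / [n(n²−1)] = 1 − 6×66 / (6×35) = 1 − 396/210 ≈ -0.886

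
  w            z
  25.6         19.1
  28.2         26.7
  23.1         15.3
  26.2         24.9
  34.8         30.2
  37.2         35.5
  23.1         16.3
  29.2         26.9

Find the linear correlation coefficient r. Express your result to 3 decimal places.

n = 8, Σw = 227.4, Σz = 194.9, Σw² = 6651.78, Σz² = 5093.39, Σwz = 5781.28
nΣwz − ΣwΣz = 46250.24 − 44320.26 = 1929.98
nΣw² − (Σw)² = 53214.24 − 51710.76 = 1503.48; nΣz² − (Σz)² = 40747.12 − 37986.01 = 2761.11
r = 1929.98 / √(1503.48 × 2761.11) = 1929.98 / 2037.4675 ≈ 0.947

0.947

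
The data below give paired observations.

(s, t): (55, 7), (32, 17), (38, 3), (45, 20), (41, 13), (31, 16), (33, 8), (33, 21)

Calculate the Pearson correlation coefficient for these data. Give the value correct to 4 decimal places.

n = 8, Σs = 308, Σt = 105, Σs² = 12338, Σt² = 1677, Σst = 3929
nΣst − ΣsΣt = 31432 − 32340 = -908
nΣs² − (Σs)² = 98704 − 94864 = 3840; nΣt² − (Σt)² = 13416 − 11025 = 2391
r = -908 / √(3840 × 2391) = -908 / 3030.0891 ≈ -0.2997

-0.2997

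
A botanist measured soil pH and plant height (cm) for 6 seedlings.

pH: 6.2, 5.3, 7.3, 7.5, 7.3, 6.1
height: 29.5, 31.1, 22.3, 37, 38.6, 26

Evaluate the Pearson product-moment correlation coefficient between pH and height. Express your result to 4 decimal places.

n = 6, Σx = 39.7, Σy = 184.5, Σx² = 266.57, Σy² = 5869.71, Σxy = 1228.4
nΣxy − ΣxΣy = 7370.4 − 7324.65 = 45.75
nΣx² − (Σx)² = 1599.42 − 1576.09 = 23.33; nΣy² − (Σy)² = 35218.26 − 34040.25 = 1178.01
r = 45.75 / √(23.33 × 1178.01) = 45.75 / 165.7799 ≈ 0.2760

0.2760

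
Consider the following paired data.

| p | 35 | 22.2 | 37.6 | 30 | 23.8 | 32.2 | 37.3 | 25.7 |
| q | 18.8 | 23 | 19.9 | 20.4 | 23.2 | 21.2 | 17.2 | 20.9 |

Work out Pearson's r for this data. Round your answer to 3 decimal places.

-0.866

n = 8, Σp = 243.8, Σq = 164.6, Σp² = 7686.66, Σq² = 3414.94, Σpq = 4942.33
nΣpq − ΣpΣq = 39538.64 − 40129.48 = -590.84
nΣp² − (Σp)² = 61493.28 − 59438.44 = 2054.84; nΣq² − (Σq)² = 27319.52 − 27093.16 = 226.36
r = -590.84 / √(2054.84 × 226.36) = -590.84 / 682.0070 ≈ -0.866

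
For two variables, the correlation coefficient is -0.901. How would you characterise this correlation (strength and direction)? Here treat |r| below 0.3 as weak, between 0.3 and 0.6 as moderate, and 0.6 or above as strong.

strong negative

r = -0.901 < 0 so the relationship is negative.
|r| = 0.901, which falls in the strong range.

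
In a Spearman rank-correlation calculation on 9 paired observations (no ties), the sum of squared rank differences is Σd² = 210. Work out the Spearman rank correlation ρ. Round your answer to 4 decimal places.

-0.7500

ρ = 1 − 6Σd² / [n(n²−1)] = 1 − 6×210 / (9×80)
  = 1 − 1260/720 = 1 − 1.75000 ≈ -0.7500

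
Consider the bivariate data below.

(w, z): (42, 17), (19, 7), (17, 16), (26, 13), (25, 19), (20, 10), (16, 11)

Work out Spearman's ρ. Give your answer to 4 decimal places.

Rank w: 7, 3, 2, 6, 5, 4, 1
Rank z: 6, 1, 5, 4, 7, 2, 3
d = rank(w) − rank(z): 1, 2, -3, 2, -2, 2, -2; Σd² = 30
ρ = 1 − 6Σd² / [n(n²−1)] = 1 − 6×30 / (7×48) = 1 − 180/336 ≈ 0.4643

0.4643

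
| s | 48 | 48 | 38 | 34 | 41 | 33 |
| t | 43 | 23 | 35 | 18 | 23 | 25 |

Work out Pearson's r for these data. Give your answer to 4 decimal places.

n = 6, Σs = 242, Σt = 167, Σs² = 9978, Σt² = 5081, Σst = 6878
nΣst − ΣsΣt = 41268 − 40414 = 854
nΣs² − (Σs)² = 59868 − 58564 = 1304; nΣt² − (Σt)² = 30486 − 27889 = 2597
r = 854 / √(1304 × 2597) = 854 / 1840.2413 ≈ 0.4641

0.4641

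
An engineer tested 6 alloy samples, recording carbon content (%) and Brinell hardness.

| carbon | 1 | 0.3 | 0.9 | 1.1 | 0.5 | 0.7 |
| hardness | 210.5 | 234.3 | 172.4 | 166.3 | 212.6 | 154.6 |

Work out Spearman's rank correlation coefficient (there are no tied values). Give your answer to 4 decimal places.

-0.6000

Rank carbon: 5, 1, 4, 6, 2, 3
Rank hardness: 4, 6, 3, 2, 5, 1
d = rank(carbon) − rank(hardness): 1, -5, 1, 4, -3, 2; Σd² = 56
ρ = 1 − 6Σd² / [n(n²−1)] = 1 − 6×56 / (6×35) = 1 − 336/210 ≈ -0.6000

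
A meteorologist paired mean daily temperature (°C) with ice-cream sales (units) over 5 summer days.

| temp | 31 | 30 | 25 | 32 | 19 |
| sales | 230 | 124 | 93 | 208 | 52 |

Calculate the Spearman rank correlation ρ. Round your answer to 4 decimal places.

0.9000

Rank temp: 4, 3, 2, 5, 1
Rank sales: 5, 3, 2, 4, 1
d = rank(temp) − rank(sales): -1, 0, 0, 1, 0; Σd² = 2
ρ = 1 − 6Σd² / [n(n²−1)] = 1 − 6×2 / (5×24) = 1 − 12/120 ≈ 0.9000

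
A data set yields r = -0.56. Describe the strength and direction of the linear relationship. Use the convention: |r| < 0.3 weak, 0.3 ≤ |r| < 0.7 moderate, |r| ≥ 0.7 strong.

moderate negative

r = -0.56 < 0 so the relationship is negative.
|r| = 0.56, which falls in the moderate range.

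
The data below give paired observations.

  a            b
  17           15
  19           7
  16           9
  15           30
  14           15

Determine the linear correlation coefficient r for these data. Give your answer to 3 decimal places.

n = 5, Σa = 81, Σb = 76, Σa² = 1327, Σb² = 1480, Σab = 1192
nΣab − ΣaΣb = 5960 − 6156 = -196
nΣa² − (Σa)² = 6635 − 6561 = 74; nΣb² − (Σb)² = 7400 − 5776 = 1624
r = -196 / √(74 × 1624) = -196 / 346.6641 ≈ -0.565

-0.565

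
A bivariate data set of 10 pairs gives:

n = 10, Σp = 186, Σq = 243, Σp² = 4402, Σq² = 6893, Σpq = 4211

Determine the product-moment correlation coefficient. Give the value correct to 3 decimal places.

-0.320

r = (nΣpq − ΣpΣq) / √[(nΣp² − (Σp)²)(nΣq² − (Σq)²)]
Numerator: 10×4211 − 186×243 = -3088
Denominator: √[(44020 − 34596)(68930 − 59049)] = √[9424 × 9881] = 9649.7950
r = -3088 / 9649.7950 ≈ -0.320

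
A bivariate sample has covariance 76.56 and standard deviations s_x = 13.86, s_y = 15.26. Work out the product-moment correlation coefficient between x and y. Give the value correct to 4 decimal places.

0.3620

r = Cov(x,y) / (s_x · s_y) = 76.56 / (13.86 × 15.26)
  = 76.56 / 211.5036 ≈ 0.3620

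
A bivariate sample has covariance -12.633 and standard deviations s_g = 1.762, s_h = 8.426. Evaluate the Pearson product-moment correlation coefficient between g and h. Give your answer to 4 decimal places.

-0.8509

r = Cov(g,h) / (s_g · s_h) = -12.633 / (1.762 × 8.426)
  = -12.633 / 14.8466 ≈ -0.8509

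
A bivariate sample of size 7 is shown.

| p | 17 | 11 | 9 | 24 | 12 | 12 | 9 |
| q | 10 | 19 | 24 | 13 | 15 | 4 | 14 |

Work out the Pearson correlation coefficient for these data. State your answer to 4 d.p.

n = 7, Σp = 94, Σq = 99, Σp² = 1436, Σq² = 1643, Σpq = 1261
nΣpq − ΣpΣq = 8827 − 9306 = -479
nΣp² − (Σp)² = 10052 − 8836 = 1216; nΣq² − (Σq)² = 11501 − 9801 = 1700
r = -479 / √(1216 × 1700) = -479 / 1437.7761 ≈ -0.3332

-0.3332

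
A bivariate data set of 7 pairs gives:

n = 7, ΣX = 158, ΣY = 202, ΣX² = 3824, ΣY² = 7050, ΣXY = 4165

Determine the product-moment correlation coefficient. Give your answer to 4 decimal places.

r = (nΣXY − ΣXΣY) / √[(nΣX² − (ΣX)²)(nΣY² − (ΣY)²)]
Numerator: 7×4165 − 158×202 = -2761
Denominator: √[(26768 − 24964)(49350 − 40804)] = √[1804 × 8546] = 3926.4467
r = -2761 / 3926.4467 ≈ -0.7032

-0.7032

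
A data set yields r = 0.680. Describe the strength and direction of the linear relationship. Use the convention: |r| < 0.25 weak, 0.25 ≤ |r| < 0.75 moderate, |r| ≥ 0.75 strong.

r = 0.680 > 0 so the relationship is positive.
|r| = 0.680, which falls in the moderate range.

moderate positive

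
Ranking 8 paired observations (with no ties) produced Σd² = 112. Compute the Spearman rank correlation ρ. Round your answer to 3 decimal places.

-0.333

ρ = 1 − 6Σd² / [n(n²−1)] = 1 − 6×112 / (8×63)
  = 1 − 672/504 = 1 − 1.3333 ≈ -0.333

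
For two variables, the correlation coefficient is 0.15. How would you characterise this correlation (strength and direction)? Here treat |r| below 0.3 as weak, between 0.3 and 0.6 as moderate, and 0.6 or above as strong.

r = 0.15 > 0 so the relationship is positive.
|r| = 0.15, which falls in the weak range.

weak positive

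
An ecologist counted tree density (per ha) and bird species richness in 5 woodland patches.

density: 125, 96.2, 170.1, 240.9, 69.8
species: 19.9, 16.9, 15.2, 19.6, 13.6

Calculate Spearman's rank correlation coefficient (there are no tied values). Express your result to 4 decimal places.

0.5000

Rank density: 3, 2, 4, 5, 1
Rank species: 5, 3, 2, 4, 1
d = rank(density) − rank(species): -2, -1, 2, 1, 0; Σd² = 10
ρ = 1 − 6Σd² / [n(n²−1)] = 1 − 6×10 / (5×24) = 1 − 60/120 ≈ 0.5000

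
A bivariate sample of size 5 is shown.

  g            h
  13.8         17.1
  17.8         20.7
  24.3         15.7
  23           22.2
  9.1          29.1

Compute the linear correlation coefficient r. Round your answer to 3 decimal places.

-0.624

n = 5, Σg = 88, Σh = 104.8, Σg² = 1709.58, Σh² = 2307.04, Σgh = 1761.36
nΣgh − ΣgΣh = 8806.8 − 9222.4 = -415.6
nΣg² − (Σg)² = 8547.9 − 7744 = 803.9; nΣh² − (Σh)² = 11535.2 − 10983.04 = 552.16
r = -415.6 / √(803.9 × 552.16) = -415.6 / 666.2443 ≈ -0.624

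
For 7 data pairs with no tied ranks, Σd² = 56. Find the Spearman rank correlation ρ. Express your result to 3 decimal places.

0.000

ρ = 1 − 6Σd² / [n(n²−1)] = 1 − 6×56 / (7×48)
  = 1 − 336/336 = 1 − 1.0000 ≈ 0.000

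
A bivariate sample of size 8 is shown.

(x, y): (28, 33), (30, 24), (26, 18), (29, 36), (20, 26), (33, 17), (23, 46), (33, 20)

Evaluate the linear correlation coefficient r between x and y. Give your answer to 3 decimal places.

n = 8, Σx = 222, Σy = 220, Σx² = 6308, Σy² = 6766, Σxy = 5955
nΣxy − ΣxΣy = 47640 − 48840 = -1200
nΣx² − (Σx)² = 50464 − 49284 = 1180; nΣy² − (Σy)² = 54128 − 48400 = 5728
r = -1200 / √(1180 × 5728) = -1200 / 2599.8154 ≈ -0.462

-0.462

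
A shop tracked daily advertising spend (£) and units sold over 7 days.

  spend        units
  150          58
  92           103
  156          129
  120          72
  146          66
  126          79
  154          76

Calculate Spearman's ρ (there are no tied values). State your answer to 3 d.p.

Rank spend: 5, 1, 7, 2, 4, 3, 6
Rank units: 1, 6, 7, 3, 2, 5, 4
d = rank(spend) − rank(units): 4, -5, 0, -1, 2, -2, 2; Σd² = 54
ρ = 1 − 6Σd² / [n(n²−1)] = 1 − 6×54 / (7×48) = 1 − 324/336 ≈ 0.036

0.036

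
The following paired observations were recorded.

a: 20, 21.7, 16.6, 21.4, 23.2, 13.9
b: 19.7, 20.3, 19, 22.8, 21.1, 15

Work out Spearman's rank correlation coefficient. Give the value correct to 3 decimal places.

Rank a: 3, 5, 2, 4, 6, 1
Rank b: 3, 4, 2, 6, 5, 1
d = rank(a) − rank(b): 0, 1, 0, -2, 1, 0; Σd² = 6
ρ = 1 − 6Σd² / [n(n²−1)] = 1 − 6×6 / (6×35) = 1 − 36/210 ≈ 0.829

0.829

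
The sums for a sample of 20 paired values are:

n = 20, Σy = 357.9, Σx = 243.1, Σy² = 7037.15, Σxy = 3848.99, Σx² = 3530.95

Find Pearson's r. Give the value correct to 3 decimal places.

r = (nΣxy − ΣxΣy) / √[(nΣx² − (Σx)²)(nΣy² − (Σy)²)]
Numerator: 20×3848.99 − 243.1×357.9 = -10025.69
Denominator: √[(70619 − 59097.61)(140743 − 128092.41)] = √[11521.39 × 12650.59] = 12072.7951
r = -10025.69 / 12072.7951 ≈ -0.830

-0.830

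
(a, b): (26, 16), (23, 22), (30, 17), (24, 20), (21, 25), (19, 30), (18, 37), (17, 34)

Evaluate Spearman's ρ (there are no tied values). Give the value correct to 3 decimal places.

Rank a: 7, 5, 8, 6, 4, 3, 2, 1
Rank b: 1, 4, 2, 3, 5, 6, 8, 7
d = rank(a) − rank(b): 6, 1, 6, 3, -1, -3, -6, -6; Σd² = 164
ρ = 1 − 6Σd² / [n(n²−1)] = 1 − 6×164 / (8×63) = 1 − 984/504 ≈ -0.952

-0.952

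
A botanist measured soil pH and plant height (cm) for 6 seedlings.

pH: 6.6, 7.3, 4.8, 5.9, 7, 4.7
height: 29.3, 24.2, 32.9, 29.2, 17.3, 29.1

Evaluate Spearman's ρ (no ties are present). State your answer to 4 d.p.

Rank pH: 4, 6, 2, 3, 5, 1
Rank height: 5, 2, 6, 4, 1, 3
d = rank(pH) − rank(height): -1, 4, -4, -1, 4, -2; Σd² = 54
ρ = 1 − 6Σd² / [n(n²−1)] = 1 − 6×54 / (6×35) = 1 − 324/210 ≈ -0.5429

-0.5429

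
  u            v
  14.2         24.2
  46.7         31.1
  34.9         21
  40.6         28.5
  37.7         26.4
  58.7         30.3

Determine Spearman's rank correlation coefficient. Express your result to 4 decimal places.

Rank u: 1, 5, 2, 4, 3, 6
Rank v: 2, 6, 1, 4, 3, 5
d = rank(u) − rank(v): -1, -1, 1, 0, 0, 1; Σd² = 4
ρ = 1 − 6Σd² / [n(n²−1)] = 1 − 6×4 / (6×35) = 1 − 24/210 ≈ 0.8857

0.8857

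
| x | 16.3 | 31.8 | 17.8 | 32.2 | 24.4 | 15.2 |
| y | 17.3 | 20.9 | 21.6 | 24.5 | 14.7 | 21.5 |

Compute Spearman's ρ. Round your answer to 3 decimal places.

0.257

Rank x: 2, 5, 3, 6, 4, 1
Rank y: 2, 3, 5, 6, 1, 4
d = rank(x) − rank(y): 0, 2, -2, 0, 3, -3; Σd² = 26
ρ = 1 − 6Σd² / [n(n²−1)] = 1 − 6×26 / (6×35) = 1 − 156/210 ≈ 0.257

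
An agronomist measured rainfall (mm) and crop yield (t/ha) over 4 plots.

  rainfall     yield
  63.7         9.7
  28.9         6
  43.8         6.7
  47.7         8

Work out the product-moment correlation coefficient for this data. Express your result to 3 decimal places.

n = 4, Σx = 184.1, Σy = 30.4, Σx² = 9086.63, Σy² = 238.98, Σxy = 1466.35
nΣxy − ΣxΣy = 5865.4 − 5596.64 = 268.76
nΣx² − (Σx)² = 36346.52 − 33892.81 = 2453.71; nΣy² − (Σy)² = 955.92 − 924.16 = 31.76
r = 268.76 / √(2453.71 × 31.76) = 268.76 / 279.1591 ≈ 0.963

0.963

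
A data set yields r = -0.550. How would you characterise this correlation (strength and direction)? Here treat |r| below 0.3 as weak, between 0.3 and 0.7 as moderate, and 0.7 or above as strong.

moderate negative

r = -0.550 < 0 so the relationship is negative.
|r| = 0.550, which falls in the moderate range.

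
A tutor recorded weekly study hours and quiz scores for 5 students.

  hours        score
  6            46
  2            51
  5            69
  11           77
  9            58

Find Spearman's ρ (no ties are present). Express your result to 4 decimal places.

Rank hours: 3, 1, 2, 5, 4
Rank score: 1, 2, 4, 5, 3
d = rank(hours) − rank(score): 2, -1, -2, 0, 1; Σd² = 10
ρ = 1 − 6Σd² / [n(n²−1)] = 1 − 6×10 / (5×24) = 1 − 60/120 ≈ 0.5000

0.5000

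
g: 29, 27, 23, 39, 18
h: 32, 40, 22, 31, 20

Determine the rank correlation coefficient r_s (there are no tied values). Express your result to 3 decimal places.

Rank g: 4, 3, 2, 5, 1
Rank h: 4, 5, 2, 3, 1
d = rank(g) − rank(h): 0, -2, 0, 2, 0; Σd² = 8
ρ = 1 − 6Σd² / [n(n²−1)] = 1 − 6×8 / (5×24) = 1 − 48/120 ≈ 0.600

0.600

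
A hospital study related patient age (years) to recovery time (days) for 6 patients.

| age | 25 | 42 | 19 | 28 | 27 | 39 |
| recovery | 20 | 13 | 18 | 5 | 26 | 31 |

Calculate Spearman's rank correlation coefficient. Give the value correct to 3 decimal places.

Rank age: 2, 6, 1, 4, 3, 5
Rank recovery: 4, 2, 3, 1, 5, 6
d = rank(age) − rank(recovery): -2, 4, -2, 3, -2, -1; Σd² = 38
ρ = 1 − 6Σd² / [n(n²−1)] = 1 − 6×38 / (6×35) = 1 − 228/210 ≈ -0.086

-0.086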